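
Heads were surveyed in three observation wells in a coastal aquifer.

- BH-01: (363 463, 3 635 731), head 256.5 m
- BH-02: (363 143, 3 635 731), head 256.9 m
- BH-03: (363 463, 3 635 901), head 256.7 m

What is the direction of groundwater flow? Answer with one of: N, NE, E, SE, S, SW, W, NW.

∂h/∂x = (256.9 − 256.5) / (363143 − 363463) = -0.001250
∂h/∂y = (256.7 − 256.5) / (3635901 − 3635731) = +0.001176
Flow = −∇h = (+0.001250 east, -0.001176 north), which points southeast.

SE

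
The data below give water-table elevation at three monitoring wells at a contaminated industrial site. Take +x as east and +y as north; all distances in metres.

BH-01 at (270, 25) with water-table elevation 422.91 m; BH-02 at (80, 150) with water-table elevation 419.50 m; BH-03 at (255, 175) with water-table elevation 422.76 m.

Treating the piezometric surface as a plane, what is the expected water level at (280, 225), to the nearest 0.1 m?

Taking BH-01 as reference: BH-02−BH-01 = (-190, 125, -3.41); BH-03−BH-01 = (-15, 150, -0.15).
Solve a·Δx + b·Δy = Δh: det = (-190)·150 − (-15)·125 = -26625.
∂h/∂x = [(-3.41)·150 − (-0.15)·125] / -26625 = +0.01851
∂h/∂y = [(-190)·(-0.15) − (-15)·(-3.41)] / -26625 = +0.0008507
h(280, 225) = 422.91 + (+0.01851)·(10) + (+0.0008507)·(200) = 422.91 +0.185 +0.170 = 423.265 m.

423.3 m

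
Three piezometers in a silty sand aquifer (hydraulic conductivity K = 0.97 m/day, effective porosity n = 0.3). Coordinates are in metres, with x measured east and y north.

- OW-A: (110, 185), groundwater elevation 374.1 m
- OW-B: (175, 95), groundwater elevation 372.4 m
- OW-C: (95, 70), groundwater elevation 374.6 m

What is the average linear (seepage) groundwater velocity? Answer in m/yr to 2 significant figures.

32 m/yr

With h = a·x + b·y + c and OW-A as origin, the differences give:
  65·a + (-90)·b = -1.7
  (-15)·a + (-115)·b = +0.5
Eliminate b (×(-115) and ×(-90), subtract): -8825·a = 240.50 → a = ∂h/∂x = -0.02725
Back-substitute: b = ∂h/∂y = -0.0007932.
|∇h| = √(-0.02725² + -0.0007932²) = 0.02726
Seepage velocity v = K·i/n = 0.97 × 0.02726 / 0.3 = 0.08814 m/day = 32.19 m/yr.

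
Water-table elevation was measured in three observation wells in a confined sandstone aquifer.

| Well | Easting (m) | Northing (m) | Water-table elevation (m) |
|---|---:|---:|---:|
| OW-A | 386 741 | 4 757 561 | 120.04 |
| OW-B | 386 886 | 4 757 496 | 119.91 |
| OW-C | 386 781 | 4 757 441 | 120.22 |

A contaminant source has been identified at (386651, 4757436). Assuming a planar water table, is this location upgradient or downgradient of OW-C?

Taking OW-A as reference: OW-B−OW-A = (145, -65, -0.13); OW-C−OW-A = (40, -120, +0.18).
Solve a·Δx + b·Δy = Δh: det = 145·(-120) − 40·(-65) = -14800.
∂h/∂x = [(-0.13)·(-120) − (+0.18)·(-65)] / -14800 = -0.001845
∂h/∂y = [145·(+0.18) − 40·(-0.13)] / -14800 = -0.002115
Head at (386651, 4757436) = 120.04 + (-0.001845)·(-90) + (-0.002115)·(-125) = 120.47 m.
That is higher than the 120.22 m at OW-C, so the point is upgradient.

upgradient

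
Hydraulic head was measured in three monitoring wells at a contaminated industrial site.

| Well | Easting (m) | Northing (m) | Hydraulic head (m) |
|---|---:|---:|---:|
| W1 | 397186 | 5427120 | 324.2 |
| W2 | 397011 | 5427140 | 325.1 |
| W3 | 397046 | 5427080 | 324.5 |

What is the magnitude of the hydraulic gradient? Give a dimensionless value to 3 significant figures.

Three-point gradient (reference W1): Δ to W2 = (-175, 20, +0.9), Δ to W3 = (-140, -40, +0.3).
∂h/∂x = -0.004286, ∂h/∂y = +0.007500 (det = 9800).
|∇h| = √(-0.004286² + 0.007500²) = 0.008638

0.00864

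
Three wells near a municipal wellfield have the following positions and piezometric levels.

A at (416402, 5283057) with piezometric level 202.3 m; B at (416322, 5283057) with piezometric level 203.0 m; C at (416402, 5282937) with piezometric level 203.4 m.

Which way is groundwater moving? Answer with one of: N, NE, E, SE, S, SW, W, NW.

NE

∂h/∂x = (203.0 − 202.3) / (416322 − 416402) = -0.008750
∂h/∂y = (203.4 − 202.3) / (5282937 − 5283057) = -0.009167
Flow = −∇h = (+0.008750 east, +0.009167 north), which points northeast.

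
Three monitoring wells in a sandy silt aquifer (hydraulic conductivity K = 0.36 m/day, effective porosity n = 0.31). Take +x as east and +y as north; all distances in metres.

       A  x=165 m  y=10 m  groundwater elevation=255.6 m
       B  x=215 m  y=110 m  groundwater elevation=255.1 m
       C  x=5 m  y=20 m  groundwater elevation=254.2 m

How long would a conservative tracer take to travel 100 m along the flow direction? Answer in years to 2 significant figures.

Taking A as reference: B−A = (50, 100, -0.5); C−A = (-160, 10, -1.4).
Solve a·Δx + b·Δy = Δh: det = 50·10 − (-160)·100 = 16500.
∂h/∂x = [(-0.5)·10 − (-1.4)·100] / 16500 = +0.008182
∂h/∂y = [50·(-1.4) − (-160)·(-0.5)] / 16500 = -0.009091
|∇h| = √(0.008182² + -0.009091²) = 0.01223
Seepage velocity v = K·i/n = 0.36 × 0.01223 / 0.31 = 0.0142 m/day.
t = 100 / 0.0142 = 7042 days = 19.3 years.

19 years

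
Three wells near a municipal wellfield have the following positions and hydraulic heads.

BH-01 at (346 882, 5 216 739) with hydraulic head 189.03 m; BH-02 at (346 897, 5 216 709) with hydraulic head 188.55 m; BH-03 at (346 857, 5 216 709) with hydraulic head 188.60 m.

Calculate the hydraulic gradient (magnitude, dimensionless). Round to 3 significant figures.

0.0154

With h = a·x + b·y + c and BH-01 as origin, the differences give:
  15·a + (-30)·b = -0.48
  (-25)·a + (-30)·b = -0.43
Eliminate b (×(-30) and ×(-30), subtract): -1200·a = 1.500 → a = ∂h/∂x = -0.001250
Back-substitute: b = ∂h/∂y = +0.01537.
|∇h| = √(-0.001250² + 0.01537²) = 0.01542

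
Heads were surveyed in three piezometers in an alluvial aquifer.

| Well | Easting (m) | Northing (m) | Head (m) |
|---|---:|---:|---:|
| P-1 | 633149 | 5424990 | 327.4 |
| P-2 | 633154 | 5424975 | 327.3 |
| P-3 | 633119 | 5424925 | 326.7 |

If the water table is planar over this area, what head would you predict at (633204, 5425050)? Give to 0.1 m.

328.2 m

Differences from P-1: to P-2 (Δx, Δy, Δh) = (5, -15, -0.1); to P-3 = (-30, -65, -0.7).
Solve a·Δx + b·Δy = Δh: det = 5·(-65) − (-30)·(-15) = -775.
∂h/∂x = [(-0.1)·(-65) − (-0.7)·(-15)] / -775 = +0.005161
∂h/∂y = [5·(-0.7) − (-30)·(-0.1)] / -775 = +0.008387
h(633204, 5425050) = 327.4 + (+0.005161)·(55) + (+0.008387)·(60) = 327.4 +0.284 +0.503 = 328.187 m.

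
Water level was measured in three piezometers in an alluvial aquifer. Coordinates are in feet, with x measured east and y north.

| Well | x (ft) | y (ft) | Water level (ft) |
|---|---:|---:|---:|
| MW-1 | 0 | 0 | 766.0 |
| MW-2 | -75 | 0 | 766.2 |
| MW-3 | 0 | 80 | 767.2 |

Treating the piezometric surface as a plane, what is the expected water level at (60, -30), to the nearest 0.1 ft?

765.4 ft

∂h/∂x = (766.2 − 766.0) / (-75 − 0) = -0.002667
∂h/∂y = (767.2 − 766.0) / (80 − 0) = +0.01500
h(60, -30) = 766.0 + (-0.002667)·(60) + (+0.01500)·(-30) = 766.0 -0.160 -0.450 = 765.390 ft.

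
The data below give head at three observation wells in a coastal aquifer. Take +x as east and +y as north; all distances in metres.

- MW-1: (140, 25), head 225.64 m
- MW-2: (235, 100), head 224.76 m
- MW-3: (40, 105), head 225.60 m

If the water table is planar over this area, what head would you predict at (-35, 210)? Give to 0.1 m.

225.3 m

With h = a·x + b·y + c and MW-1 as origin, the differences give:
  95·a + 75·b = -0.88
  (-100)·a + 80·b = -0.04
Eliminate b (×80 and ×75, subtract): 15100·a = -67.400 → a = ∂h/∂x = -0.004464
Back-substitute: b = ∂h/∂y = -0.006079.
h(-35, 210) = 225.64 + (-0.004464)·(-175) + (-0.006079)·(185) = 225.64 +0.781 -1.125 = 225.296 m.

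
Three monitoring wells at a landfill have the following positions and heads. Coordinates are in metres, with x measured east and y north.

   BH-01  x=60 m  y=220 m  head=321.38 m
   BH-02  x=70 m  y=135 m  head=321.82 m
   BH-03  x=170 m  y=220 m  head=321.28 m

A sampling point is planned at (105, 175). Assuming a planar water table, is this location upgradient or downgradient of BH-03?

upgradient

Three-point gradient (reference BH-01): Δ to BH-02 = (10, -85, +0.44), Δ to BH-03 = (110, 0, -0.10).
∂h/∂x = -0.0009091, ∂h/∂y = -0.005283 (det = 9350).
Head at (105, 175) = 321.38 + (-0.0009091)·(45) + (-0.005283)·(-45) = 321.58 m.
That is higher than the 321.28 m at BH-03, so the point is upgradient.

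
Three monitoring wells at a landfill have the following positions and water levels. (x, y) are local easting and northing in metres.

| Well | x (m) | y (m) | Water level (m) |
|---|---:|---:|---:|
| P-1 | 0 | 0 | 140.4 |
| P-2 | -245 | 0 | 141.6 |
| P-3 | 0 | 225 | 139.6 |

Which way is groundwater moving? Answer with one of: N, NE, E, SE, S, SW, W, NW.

∂h/∂x = (141.6 − 140.4) / (-245 − 0) = -0.004898
∂h/∂y = (139.6 − 140.4) / (225 − 0) = -0.003556
Flow = −∇h = (+0.004898 east, +0.003556 north), which points northeast.

NE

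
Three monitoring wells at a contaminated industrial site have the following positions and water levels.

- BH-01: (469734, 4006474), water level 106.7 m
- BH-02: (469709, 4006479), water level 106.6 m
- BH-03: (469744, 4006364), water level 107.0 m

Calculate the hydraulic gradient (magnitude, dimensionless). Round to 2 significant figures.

With h = a·x + b·y + c and BH-01 as origin, the differences give:
  (-25)·a + 5·b = -0.1
  10·a + (-110)·b = +0.3
Eliminate b (×(-110) and ×5, subtract): 2700·a = 9.50 → a = ∂h/∂x = +0.003519
Back-substitute: b = ∂h/∂y = -0.002407.
|∇h| = √(0.003519² + -0.002407²) = 0.004263

0.0043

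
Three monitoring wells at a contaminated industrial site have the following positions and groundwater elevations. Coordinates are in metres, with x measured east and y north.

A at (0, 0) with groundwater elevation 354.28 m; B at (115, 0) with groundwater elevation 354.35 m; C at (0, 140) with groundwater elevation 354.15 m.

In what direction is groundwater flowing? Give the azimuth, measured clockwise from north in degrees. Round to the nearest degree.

∂h/∂x = (354.35 − 354.28) / (115 − 0) = +0.0006087
∂h/∂y = (354.15 − 354.28) / (140 − 0) = -0.0009286
Flow direction (−∇h) has components (-0.0006087 E, +0.0009286 N).
Azimuth = atan2(E, N) = atan2(-0.0006087, +0.0009286) = 326.8° ≈ 327°.

327°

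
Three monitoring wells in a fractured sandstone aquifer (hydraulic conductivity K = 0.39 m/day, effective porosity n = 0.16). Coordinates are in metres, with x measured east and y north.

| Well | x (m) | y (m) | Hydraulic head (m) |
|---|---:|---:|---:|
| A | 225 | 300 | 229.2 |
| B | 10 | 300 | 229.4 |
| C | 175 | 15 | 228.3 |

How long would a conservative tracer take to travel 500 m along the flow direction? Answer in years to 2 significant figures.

160 years

Differences from A: to B (Δx, Δy, Δh) = (-215, 0, +0.2); to C = (-50, -285, -0.9).
Determinant of the coordinate differences = (-215)·(-285) − (-50)·0 = 61275.
∂h/∂x = [(+0.2)·(-285) − (-0.9)·0] / 61275 = -0.0009302
∂h/∂y = [(-215)·(-0.9) − (-50)·(+0.2)] / 61275 = +0.003321
|∇h| = √(-0.0009302² + 0.003321²) = 0.003449
Seepage velocity v = K·i/n = 0.39 × 0.003449 / 0.16 = 0.008407 m/day.
t = 500 / 0.008407 = 5.947e+04 days = 163 years.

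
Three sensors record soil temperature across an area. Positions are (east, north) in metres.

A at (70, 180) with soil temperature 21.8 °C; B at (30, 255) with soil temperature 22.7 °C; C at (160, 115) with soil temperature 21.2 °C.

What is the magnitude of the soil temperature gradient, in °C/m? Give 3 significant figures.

Differences from A: to B (Δx, Δy, Δh) = (-40, 75, +0.9); to C = (90, -65, -0.6).
Solve a·Δx + b·Δy = ΔT: det = (-40)·(-65) − 90·75 = -4150.
∂T/∂x = [(+0.9)·(-65) − (-0.6)·75] / -4150 = +0.003253
∂T/∂y = [(-40)·(-0.6) − 90·(+0.9)] / -4150 = +0.01373
|∇f| = √(0.003253² + 0.01373²) = 0.01411 °C/m

0.0141 °C/m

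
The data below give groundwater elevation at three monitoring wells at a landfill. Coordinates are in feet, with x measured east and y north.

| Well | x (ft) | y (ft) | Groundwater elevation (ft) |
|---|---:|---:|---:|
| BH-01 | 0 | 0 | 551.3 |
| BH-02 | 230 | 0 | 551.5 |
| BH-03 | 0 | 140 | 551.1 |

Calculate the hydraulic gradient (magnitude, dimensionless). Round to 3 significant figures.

∂h/∂x = (551.5 − 551.3) / (230 − 0) = +0.0008696
∂h/∂y = (551.1 − 551.3) / (140 − 0) = -0.001429
|∇h| = √(0.0008696² + -0.001429²) = 0.001673

0.00167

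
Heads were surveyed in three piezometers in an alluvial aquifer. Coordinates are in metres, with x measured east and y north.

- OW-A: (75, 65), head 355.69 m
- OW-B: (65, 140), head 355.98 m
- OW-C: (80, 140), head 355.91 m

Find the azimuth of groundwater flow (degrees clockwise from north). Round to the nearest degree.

125°

Taking OW-A as reference: OW-B−OW-A = (-10, 75, +0.29); OW-C−OW-A = (5, 75, +0.22).
Determinant of the coordinate differences = (-10)·75 − 5·75 = -1125.
∂h/∂x = [(+0.29)·75 − (+0.22)·75] / -1125 = -0.004667
∂h/∂y = [(-10)·(+0.22) − 5·(+0.29)] / -1125 = +0.003244
Flow direction (−∇h) has components (+0.004667 E, -0.003244 N).
Azimuth = atan2(E, N) = atan2(+0.004667, -0.003244) = 124.8° ≈ 125°.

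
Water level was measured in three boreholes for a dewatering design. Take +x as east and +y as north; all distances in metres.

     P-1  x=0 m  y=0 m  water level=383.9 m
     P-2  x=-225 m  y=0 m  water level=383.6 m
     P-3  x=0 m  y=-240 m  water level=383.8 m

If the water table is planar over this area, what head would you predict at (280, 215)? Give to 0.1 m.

∂h/∂x = (383.6 − 383.9) / (-225 − 0) = +0.001333
∂h/∂y = (383.8 − 383.9) / (-240 − 0) = +0.0004167
h(280, 215) = 383.9 + (+0.001333)·(280) + (+0.0004167)·(215) = 383.9 +0.373 +0.090 = 384.363 m.

384.4 m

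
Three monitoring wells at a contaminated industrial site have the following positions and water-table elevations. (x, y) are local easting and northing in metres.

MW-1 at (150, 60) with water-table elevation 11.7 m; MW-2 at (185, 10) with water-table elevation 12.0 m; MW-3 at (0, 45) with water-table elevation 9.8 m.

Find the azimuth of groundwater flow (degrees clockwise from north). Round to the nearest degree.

Three-point gradient (reference MW-1): Δ to MW-2 = (35, -50, +0.3), Δ to MW-3 = (-150, -15, -1.9).
∂h/∂x = +0.01240, ∂h/∂y = +0.002679 (det = -8025).
Flow direction (−∇h) has components (-0.01240 E, -0.002679 N).
Azimuth = atan2(E, N) = atan2(-0.01240, -0.002679) = 257.8° ≈ 258°.

258°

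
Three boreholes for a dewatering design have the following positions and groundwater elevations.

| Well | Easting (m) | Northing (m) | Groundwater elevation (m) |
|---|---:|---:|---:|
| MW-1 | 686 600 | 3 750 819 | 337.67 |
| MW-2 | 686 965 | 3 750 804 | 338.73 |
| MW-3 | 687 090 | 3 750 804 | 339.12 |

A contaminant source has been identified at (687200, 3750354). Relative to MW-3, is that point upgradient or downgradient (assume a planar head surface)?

Taking MW-1 as reference: MW-2−MW-1 = (365, -15, +1.06); MW-3−MW-1 = (490, -15, +1.45).
Determinant of the coordinate differences = 365·(-15) − 490·(-15) = 1875.
∂h/∂x = [(+1.06)·(-15) − (+1.45)·(-15)] / 1875 = +0.003120
∂h/∂y = [365·(+1.45) − 490·(+1.06)] / 1875 = +0.005253
Head at (687200, 3750354) = 337.67 + (+0.003120)·(600) + (+0.005253)·(-465) = 337.10 m.
That is lower than the 339.12 m at MW-3, so the point is downgradient.

downgradient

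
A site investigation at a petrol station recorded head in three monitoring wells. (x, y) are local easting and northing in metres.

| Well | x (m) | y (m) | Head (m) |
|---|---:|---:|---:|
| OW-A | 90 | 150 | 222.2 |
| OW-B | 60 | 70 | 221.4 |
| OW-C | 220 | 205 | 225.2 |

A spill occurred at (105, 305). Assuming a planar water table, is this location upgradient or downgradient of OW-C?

downgradient

Differences from OW-A: to OW-B (Δx, Δy, Δh) = (-30, -80, -0.8); to OW-C = (130, 55, +3.0).
Solve a·Δx + b·Δy = Δh: det = (-30)·55 − 130·(-80) = 8750.
∂h/∂x = [(-0.8)·55 − (+3.0)·(-80)] / 8750 = +0.02240
∂h/∂y = [(-30)·(+3.0) − 130·(-0.8)] / 8750 = +0.001600
Head at (105, 305) = 222.2 + (+0.02240)·(15) + (+0.001600)·(155) = 222.78 m.
That is lower than the 225.2 m at OW-C, so the point is downgradient.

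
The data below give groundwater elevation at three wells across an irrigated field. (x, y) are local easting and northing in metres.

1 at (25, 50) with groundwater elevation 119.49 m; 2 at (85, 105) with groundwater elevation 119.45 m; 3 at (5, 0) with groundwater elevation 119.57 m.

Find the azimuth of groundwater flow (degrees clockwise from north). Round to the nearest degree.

329°

Differences from 1: to 2 (Δx, Δy, Δh) = (60, 55, -0.04); to 3 = (-20, -50, +0.08).
Determinant of the coordinate differences = 60·(-50) − (-20)·55 = -1900.
∂h/∂x = [(-0.04)·(-50) − (+0.08)·55] / -1900 = +0.001263
∂h/∂y = [60·(+0.08) − (-20)·(-0.04)] / -1900 = -0.002105
Flow direction (−∇h) has components (-0.001263 E, +0.002105 N).
Azimuth = atan2(E, N) = atan2(-0.001263, +0.002105) = 329.0° ≈ 329°.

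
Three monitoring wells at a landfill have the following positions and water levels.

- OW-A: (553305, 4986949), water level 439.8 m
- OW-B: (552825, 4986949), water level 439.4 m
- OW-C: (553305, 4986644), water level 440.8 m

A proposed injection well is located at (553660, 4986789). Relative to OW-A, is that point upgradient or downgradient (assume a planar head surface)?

upgradient

∂h/∂x = (439.4 − 439.8) / (552825 − 553305) = +0.0008333
∂h/∂y = (440.8 − 439.8) / (4986644 − 4986949) = -0.003279
Head at (553660, 4986789) = 439.8 + (+0.0008333)·(355) + (-0.003279)·(-160) = 440.62 m.
That is higher than the 439.8 m at OW-A, so the point is upgradient.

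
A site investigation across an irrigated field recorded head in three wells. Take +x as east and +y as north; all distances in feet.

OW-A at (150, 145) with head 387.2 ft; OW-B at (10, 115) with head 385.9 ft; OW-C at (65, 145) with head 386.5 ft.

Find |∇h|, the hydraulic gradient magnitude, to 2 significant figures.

Three-point gradient (reference OW-A): Δ to OW-B = (-140, -30, -1.3), Δ to OW-C = (-85, 0, -0.7).
∂h/∂x = +0.008235, ∂h/∂y = +0.004902 (det = -2550).
|∇h| = √(0.008235² + 0.004902²) = 0.009584

0.0096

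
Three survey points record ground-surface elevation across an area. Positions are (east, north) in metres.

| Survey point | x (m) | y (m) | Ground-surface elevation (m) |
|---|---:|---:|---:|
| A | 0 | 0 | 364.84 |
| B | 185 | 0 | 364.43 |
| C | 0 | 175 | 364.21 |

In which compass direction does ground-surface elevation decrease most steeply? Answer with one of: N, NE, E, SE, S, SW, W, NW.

NE

∂z/∂x = (364.43 − 364.84) / (185 − 0) = -0.002216
∂z/∂y = (364.21 − 364.84) / (175 − 0) = -0.003600
Steepest decrease is along −∇f = (+0.002216 E, +0.003600 N) → northeast.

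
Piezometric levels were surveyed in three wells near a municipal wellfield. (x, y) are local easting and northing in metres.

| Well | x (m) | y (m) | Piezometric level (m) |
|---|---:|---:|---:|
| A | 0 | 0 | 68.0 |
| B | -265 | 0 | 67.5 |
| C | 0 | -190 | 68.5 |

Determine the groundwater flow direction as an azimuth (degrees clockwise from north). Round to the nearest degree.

∂h/∂x = (67.5 − 68.0) / (-265 − 0) = +0.001887
∂h/∂y = (68.5 − 68.0) / (-190 − 0) = -0.002632
Flow direction (−∇h) has components (-0.001887 E, +0.002632 N).
Azimuth = atan2(E, N) = atan2(-0.001887, +0.002632) = 324.4° ≈ 324°.

324°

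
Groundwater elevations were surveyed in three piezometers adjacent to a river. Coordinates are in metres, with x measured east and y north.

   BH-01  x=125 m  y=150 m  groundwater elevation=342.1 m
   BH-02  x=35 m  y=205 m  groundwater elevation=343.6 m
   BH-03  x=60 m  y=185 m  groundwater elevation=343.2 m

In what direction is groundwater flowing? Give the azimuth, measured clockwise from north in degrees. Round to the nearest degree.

079°

Three-point gradient (reference BH-01): Δ to BH-02 = (-90, 55, +1.5), Δ to BH-03 = (-65, 35, +1.1).
∂h/∂x = -0.01882, ∂h/∂y = -0.003529 (det = 425).
Flow direction (−∇h) has components (+0.01882 E, +0.003529 N).
Azimuth = atan2(E, N) = atan2(+0.01882, +0.003529) = 79.4° ≈ 079°.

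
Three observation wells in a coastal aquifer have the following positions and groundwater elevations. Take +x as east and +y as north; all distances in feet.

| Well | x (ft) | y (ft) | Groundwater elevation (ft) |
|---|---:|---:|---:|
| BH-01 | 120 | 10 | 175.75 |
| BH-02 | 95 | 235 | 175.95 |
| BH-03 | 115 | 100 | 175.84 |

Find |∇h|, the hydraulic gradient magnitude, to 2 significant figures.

0.0023

With h = a·x + b·y + c and BH-01 as origin, the differences give:
  (-25)·a + 225·b = +0.20
  (-5)·a + 90·b = +0.09
Eliminate b (×90 and ×225, subtract): -1125·a = -2.250 → a = ∂h/∂x = +0.002000
Back-substitute: b = ∂h/∂y = +0.001111.
|∇h| = √(0.002000² + 0.001111²) = 0.002288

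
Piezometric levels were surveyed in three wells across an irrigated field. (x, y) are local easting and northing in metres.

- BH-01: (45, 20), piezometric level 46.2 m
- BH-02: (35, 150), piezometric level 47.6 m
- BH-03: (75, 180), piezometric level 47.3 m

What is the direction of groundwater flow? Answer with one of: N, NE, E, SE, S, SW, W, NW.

Differences from BH-01: to BH-02 (Δx, Δy, Δh) = (-10, 130, +1.4); to BH-03 = (30, 160, +1.1).
Solve a·Δx + b·Δy = Δh: det = (-10)·160 − 30·130 = -5500.
∂h/∂x = [(+1.4)·160 − (+1.1)·130] / -5500 = -0.01473
∂h/∂y = [(-10)·(+1.1) − 30·(+1.4)] / -5500 = +0.009636
Flow = −∇h = (+0.01473 east, -0.009636 north), which points southeast.

SE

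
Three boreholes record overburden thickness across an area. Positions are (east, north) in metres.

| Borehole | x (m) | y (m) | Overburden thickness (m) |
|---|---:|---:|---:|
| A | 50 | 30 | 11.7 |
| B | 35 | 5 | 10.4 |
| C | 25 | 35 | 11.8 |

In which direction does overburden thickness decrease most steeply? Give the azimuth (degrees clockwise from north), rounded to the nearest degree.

187°

Differences from A: to B (Δx, Δy, Δh) = (-15, -25, -1.3); to C = (-25, 5, +0.1).
Solve a·Δx + b·Δy = Δd: det = (-15)·5 − (-25)·(-25) = -700.
∂d/∂x = [(-1.3)·5 − (+0.1)·(-25)] / -700 = +0.005714
∂d/∂y = [(-15)·(+0.1) − (-25)·(-1.3)] / -700 = +0.04857
Steepest decrease is along −∇f: components (-0.005714 E, -0.04857 N).
Azimuth = atan2(-0.005714, -0.04857) = 186.7° ≈ 187°.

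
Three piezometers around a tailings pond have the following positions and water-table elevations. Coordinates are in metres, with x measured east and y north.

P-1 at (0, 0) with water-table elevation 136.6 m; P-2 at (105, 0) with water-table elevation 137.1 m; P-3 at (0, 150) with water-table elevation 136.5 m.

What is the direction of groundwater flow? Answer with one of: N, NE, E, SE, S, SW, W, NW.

W

∂h/∂x = (137.1 − 136.6) / (105 − 0) = +0.004762
∂h/∂y = (136.5 − 136.6) / (150 − 0) = -0.0006667
Flow = −∇h = (-0.004762 east, +0.0006667 north), which points west.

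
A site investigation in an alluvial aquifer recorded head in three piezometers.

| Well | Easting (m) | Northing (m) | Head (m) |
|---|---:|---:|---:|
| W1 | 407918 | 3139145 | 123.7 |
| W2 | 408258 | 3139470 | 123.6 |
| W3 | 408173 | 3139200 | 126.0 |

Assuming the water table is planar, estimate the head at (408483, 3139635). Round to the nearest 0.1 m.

124.2 m

With h = a·x + b·y + c and W1 as origin, the differences give:
  340·a + 325·b = -0.1
  255·a + 55·b = +2.3
Eliminate b (×55 and ×325, subtract): -64175·a = -753.00 → a = ∂h/∂x = +0.01173
Back-substitute: b = ∂h/∂y = -0.01258.
h(408483, 3139635) = 123.7 + (+0.01173)·(565) + (-0.01258)·(490) = 123.7 +6.629 -6.166 = 124.164 m.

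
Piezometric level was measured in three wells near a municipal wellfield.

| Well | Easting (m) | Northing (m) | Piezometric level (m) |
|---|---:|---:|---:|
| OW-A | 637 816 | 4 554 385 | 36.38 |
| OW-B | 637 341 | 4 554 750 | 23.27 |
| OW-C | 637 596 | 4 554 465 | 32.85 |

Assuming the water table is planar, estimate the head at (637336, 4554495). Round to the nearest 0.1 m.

With h = a·x + b·y + c and OW-A as origin, the differences give:
  (-475)·a + 365·b = -13.11
  (-220)·a + 80·b = -3.53
Eliminate b (×80 and ×365, subtract): 42300·a = 239.650 → a = ∂h/∂x = +0.005665
Back-substitute: b = ∂h/∂y = -0.02854.
h(637336, 4554495) = 36.38 + (+0.005665)·(-480) + (-0.02854)·(110) = 36.38 -2.719 -3.140 = 30.521 m.

30.5 m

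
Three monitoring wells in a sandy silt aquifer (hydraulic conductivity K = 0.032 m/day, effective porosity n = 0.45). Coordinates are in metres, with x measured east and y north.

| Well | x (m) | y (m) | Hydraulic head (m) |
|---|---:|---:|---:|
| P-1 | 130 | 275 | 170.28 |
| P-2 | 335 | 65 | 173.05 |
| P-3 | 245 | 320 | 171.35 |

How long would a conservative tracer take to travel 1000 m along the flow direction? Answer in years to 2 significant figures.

3500 years

With h = a·x + b·y + c and P-1 as origin, the differences give:
  205·a + (-210)·b = +2.77
  115·a + 45·b = +1.07
Eliminate b (×45 and ×(-210), subtract): 33375·a = 349.350 → a = ∂h/∂x = +0.01047
Back-substitute: b = ∂h/∂y = -0.002972.
|∇h| = √(0.01047² + -0.002972²) = 0.01088
Seepage velocity v = K·i/n = 0.032 × 0.01088 / 0.45 = 0.0007737 m/day.
t = 1000 / 0.0007737 = 1.292e+06 days = 3.54e+03 years.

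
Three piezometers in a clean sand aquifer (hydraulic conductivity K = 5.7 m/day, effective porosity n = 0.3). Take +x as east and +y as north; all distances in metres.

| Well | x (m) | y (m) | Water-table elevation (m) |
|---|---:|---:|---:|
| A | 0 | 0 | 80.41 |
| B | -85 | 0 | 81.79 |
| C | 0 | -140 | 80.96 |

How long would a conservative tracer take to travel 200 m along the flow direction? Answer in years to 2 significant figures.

1.7 years

∂h/∂x = (81.79 − 80.41) / (-85 − 0) = -0.01624
∂h/∂y = (80.96 − 80.41) / (-140 − 0) = -0.003929
|∇h| = √(-0.01624² + -0.003929²) = 0.01671
Seepage velocity v = K·i/n = 5.7 × 0.01671 / 0.3 = 0.3175 m/day.
t = 200 / 0.3175 = 629.9 days = 1.72 years.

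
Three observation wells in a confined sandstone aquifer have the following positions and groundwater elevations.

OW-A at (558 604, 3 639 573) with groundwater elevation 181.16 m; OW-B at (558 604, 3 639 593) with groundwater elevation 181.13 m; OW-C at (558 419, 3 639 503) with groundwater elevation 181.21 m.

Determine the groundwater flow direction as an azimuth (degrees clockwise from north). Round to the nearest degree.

349°

Differences from OW-A: to OW-B (Δx, Δy, Δh) = (0, 20, -0.03); to OW-C = (-185, -70, +0.05).
Solve a·Δx + b·Δy = Δh: det = 0·(-70) − (-185)·20 = 3700.
∂h/∂x = [(-0.03)·(-70) − (+0.05)·20] / 3700 = +0.0002973
∂h/∂y = [0·(+0.05) − (-185)·(-0.03)] / 3700 = -0.001500
Flow direction (−∇h) has components (-0.0002973 E, +0.001500 N).
Azimuth = atan2(E, N) = atan2(-0.0002973, +0.001500) = 348.8° ≈ 349°.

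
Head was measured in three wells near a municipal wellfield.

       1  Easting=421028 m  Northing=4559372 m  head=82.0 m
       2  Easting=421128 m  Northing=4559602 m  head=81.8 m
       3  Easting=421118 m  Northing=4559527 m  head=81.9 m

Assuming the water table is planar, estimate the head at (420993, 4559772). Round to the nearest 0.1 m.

Three-point gradient (reference 1): Δ to 2 = (100, 230, -0.2), Δ to 3 = (90, 155, -0.1).
∂h/∂x = +0.001538, ∂h/∂y = -0.001538 (det = -5200).
h(420993, 4559772) = 82.0 + (+0.001538)·(-35) + (-0.001538)·(400) = 82.0 -0.054 -0.615 = 81.331 m.

81.3 m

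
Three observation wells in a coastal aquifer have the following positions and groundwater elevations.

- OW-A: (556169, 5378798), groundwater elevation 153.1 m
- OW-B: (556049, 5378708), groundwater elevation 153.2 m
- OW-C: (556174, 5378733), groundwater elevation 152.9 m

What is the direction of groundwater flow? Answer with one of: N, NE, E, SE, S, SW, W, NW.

SE

With h = a·x + b·y + c and OW-A as origin, the differences give:
  (-120)·a + (-90)·b = +0.1
  5·a + (-65)·b = -0.2
Eliminate b (×(-65) and ×(-90), subtract): 8250·a = -24.50 → a = ∂h/∂x = -0.002970
Back-substitute: b = ∂h/∂y = +0.002848.
Flow = −∇h = (+0.002970 east, -0.002848 north), which points southeast.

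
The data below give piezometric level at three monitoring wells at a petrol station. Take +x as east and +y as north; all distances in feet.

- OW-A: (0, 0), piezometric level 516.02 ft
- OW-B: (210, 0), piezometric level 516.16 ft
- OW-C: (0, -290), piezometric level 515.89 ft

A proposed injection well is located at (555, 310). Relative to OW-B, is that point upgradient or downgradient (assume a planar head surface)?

∂h/∂x = (516.16 − 516.02) / (210 − 0) = +0.0006667
∂h/∂y = (515.89 − 516.02) / (-290 − 0) = +0.0004483
Head at (555, 310) = 516.02 + (+0.0006667)·(555) + (+0.0004483)·(310) = 516.53 ft.
That is higher than the 516.16 ft at OW-B, so the point is upgradient.

upgradient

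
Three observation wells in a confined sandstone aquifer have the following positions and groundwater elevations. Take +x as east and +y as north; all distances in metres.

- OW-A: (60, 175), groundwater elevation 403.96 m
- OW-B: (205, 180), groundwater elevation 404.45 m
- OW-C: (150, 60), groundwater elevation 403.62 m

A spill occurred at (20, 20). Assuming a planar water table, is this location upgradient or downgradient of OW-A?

downgradient

Taking OW-A as reference: OW-B−OW-A = (145, 5, +0.49); OW-C−OW-A = (90, -115, -0.34).
Determinant of the coordinate differences = 145·(-115) − 90·5 = -17125.
∂h/∂x = [(+0.49)·(-115) − (-0.34)·5] / -17125 = +0.003191
∂h/∂y = [145·(-0.34) − 90·(+0.49)] / -17125 = +0.005454
Head at (20, 20) = 403.96 + (+0.003191)·(-40) + (+0.005454)·(-155) = 402.99 m.
That is lower than the 403.96 m at OW-A, so the point is downgradient.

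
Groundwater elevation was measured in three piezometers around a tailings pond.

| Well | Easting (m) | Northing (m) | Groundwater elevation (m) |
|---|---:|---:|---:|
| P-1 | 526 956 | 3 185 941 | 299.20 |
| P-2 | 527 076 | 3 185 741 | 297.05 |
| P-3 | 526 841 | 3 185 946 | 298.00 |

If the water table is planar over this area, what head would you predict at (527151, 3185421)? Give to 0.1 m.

Taking P-1 as reference: P-2−P-1 = (120, -200, -2.15); P-3−P-1 = (-115, 5, -1.20).
Solve a·Δx + b·Δy = Δh: det = 120·5 − (-115)·(-200) = -22400.
∂h/∂x = [(-2.15)·5 − (-1.20)·(-200)] / -22400 = +0.01119
∂h/∂y = [120·(-1.20) − (-115)·(-2.15)] / -22400 = +0.01747
h(527151, 3185421) = 299.20 + (+0.01119)·(195) + (+0.01747)·(-520) = 299.20 +2.183 -9.083 = 292.300 m.

292.3 m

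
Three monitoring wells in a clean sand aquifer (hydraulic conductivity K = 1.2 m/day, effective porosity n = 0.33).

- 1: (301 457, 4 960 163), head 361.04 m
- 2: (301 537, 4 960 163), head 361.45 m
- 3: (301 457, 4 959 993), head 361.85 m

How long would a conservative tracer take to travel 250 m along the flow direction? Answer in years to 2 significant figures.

27 years

∂h/∂x = (361.45 − 361.04) / (301537 − 301457) = +0.005125
∂h/∂y = (361.85 − 361.04) / (4959993 − 4960163) = -0.004765
|∇h| = √(0.005125² + -0.004765²) = 0.006998
Seepage velocity v = K·i/n = 1.2 × 0.006998 / 0.33 = 0.02545 m/day.
t = 250 / 0.02545 = 9823 days = 26.9 years.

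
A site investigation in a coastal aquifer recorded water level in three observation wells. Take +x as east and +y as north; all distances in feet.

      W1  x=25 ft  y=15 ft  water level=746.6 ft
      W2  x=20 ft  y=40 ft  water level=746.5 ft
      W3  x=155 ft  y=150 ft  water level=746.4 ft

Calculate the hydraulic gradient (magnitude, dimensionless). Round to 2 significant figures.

0.0042

Differences from W1: to W2 (Δx, Δy, Δh) = (-5, 25, -0.1); to W3 = (130, 135, -0.2).
Solve a·Δx + b·Δy = Δh: det = (-5)·135 − 130·25 = -3925.
∂h/∂x = [(-0.1)·135 − (-0.2)·25] / -3925 = +0.002166
∂h/∂y = [(-5)·(-0.2) − 130·(-0.1)] / -3925 = -0.003567
|∇h| = √(0.002166² + -0.003567²) = 0.004173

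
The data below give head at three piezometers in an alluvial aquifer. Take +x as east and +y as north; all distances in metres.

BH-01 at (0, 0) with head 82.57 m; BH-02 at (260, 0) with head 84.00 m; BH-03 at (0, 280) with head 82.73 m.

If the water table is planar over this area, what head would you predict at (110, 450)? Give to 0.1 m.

∂h/∂x = (84.00 − 82.57) / (260 − 0) = +0.005500
∂h/∂y = (82.73 − 82.57) / (280 − 0) = +0.0005714
h(110, 450) = 82.57 + (+0.005500)·(110) + (+0.0005714)·(450) = 82.57 +0.605 +0.257 = 83.432 m.

83.4 m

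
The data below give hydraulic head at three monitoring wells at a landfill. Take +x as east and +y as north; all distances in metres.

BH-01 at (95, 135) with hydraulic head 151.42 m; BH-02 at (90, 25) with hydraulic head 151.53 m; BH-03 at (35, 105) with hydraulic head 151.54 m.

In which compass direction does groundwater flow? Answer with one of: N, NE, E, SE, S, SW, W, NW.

Taking BH-01 as reference: BH-02−BH-01 = (-5, -110, +0.11); BH-03−BH-01 = (-60, -30, +0.12).
Determinant of the coordinate differences = (-5)·(-30) − (-60)·(-110) = -6450.
∂h/∂x = [(+0.11)·(-30) − (+0.12)·(-110)] / -6450 = -0.001535
∂h/∂y = [(-5)·(+0.12) − (-60)·(+0.11)] / -6450 = -0.0009302
Flow = −∇h = (+0.001535 east, +0.0009302 north), which points northeast.

NE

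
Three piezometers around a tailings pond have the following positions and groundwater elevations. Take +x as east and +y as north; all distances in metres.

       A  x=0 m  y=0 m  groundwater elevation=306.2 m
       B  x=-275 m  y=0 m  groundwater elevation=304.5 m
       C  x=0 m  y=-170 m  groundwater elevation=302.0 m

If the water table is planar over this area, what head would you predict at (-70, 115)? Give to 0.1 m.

308.6 m

∂h/∂x = (304.5 − 306.2) / (-275 − 0) = +0.006182
∂h/∂y = (302.0 − 306.2) / (-170 − 0) = +0.02471
h(-70, 115) = 306.2 + (+0.006182)·(-70) + (+0.02471)·(115) = 306.2 -0.433 +2.841 = 308.608 m.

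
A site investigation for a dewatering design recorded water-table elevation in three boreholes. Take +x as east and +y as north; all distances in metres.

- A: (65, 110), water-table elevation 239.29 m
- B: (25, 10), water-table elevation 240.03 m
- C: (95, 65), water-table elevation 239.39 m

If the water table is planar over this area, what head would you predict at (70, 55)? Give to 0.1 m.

Taking A as reference: B−A = (-40, -100, +0.74); C−A = (30, -45, +0.10).
Solve a·Δx + b·Δy = Δh: det = (-40)·(-45) − 30·(-100) = 4800.
∂h/∂x = [(+0.74)·(-45) − (+0.10)·(-100)] / 4800 = -0.004854
∂h/∂y = [(-40)·(+0.10) − 30·(+0.74)] / 4800 = -0.005458
h(70, 55) = 239.29 + (-0.004854)·(5) + (-0.005458)·(-55) = 239.29 -0.024 +0.300 = 239.566 m.

239.6 m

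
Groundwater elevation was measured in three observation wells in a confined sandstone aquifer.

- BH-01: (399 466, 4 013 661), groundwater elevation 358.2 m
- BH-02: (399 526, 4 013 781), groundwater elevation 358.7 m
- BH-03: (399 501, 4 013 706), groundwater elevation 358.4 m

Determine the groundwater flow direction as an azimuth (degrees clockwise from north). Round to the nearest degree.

195°

Differences from BH-01: to BH-02 (Δx, Δy, Δh) = (60, 120, +0.5); to BH-03 = (35, 45, +0.2).
Determinant of the coordinate differences = 60·45 − 35·120 = -1500.
∂h/∂x = [(+0.5)·45 − (+0.2)·120] / -1500 = +0.0010000
∂h/∂y = [60·(+0.2) − 35·(+0.5)] / -1500 = +0.003667
Flow direction (−∇h) has components (-0.0010000 E, -0.003667 N).
Azimuth = atan2(E, N) = atan2(-0.0010000, -0.003667) = 195.3° ≈ 195°.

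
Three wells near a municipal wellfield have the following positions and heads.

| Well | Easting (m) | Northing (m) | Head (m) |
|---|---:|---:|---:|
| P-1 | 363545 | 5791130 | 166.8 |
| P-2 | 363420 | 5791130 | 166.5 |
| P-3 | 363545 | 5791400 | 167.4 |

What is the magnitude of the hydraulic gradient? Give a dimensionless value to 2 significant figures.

0.0033

∂h/∂x = (166.5 − 166.8) / (363420 − 363545) = +0.002400
∂h/∂y = (167.4 − 166.8) / (5791400 − 5791130) = +0.002222
|∇h| = √(0.002400² + 0.002222²) = 0.003271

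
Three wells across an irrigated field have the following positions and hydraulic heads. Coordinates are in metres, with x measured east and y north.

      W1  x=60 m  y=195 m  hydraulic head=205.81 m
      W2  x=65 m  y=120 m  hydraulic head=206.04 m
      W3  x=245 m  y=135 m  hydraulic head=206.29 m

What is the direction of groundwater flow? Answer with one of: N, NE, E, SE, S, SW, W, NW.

NW

Taking W1 as reference: W2−W1 = (5, -75, +0.23); W3−W1 = (185, -60, +0.48).
Determinant of the coordinate differences = 5·(-60) − 185·(-75) = 13575.
∂h/∂x = [(+0.23)·(-60) − (+0.48)·(-75)] / 13575 = +0.001635
∂h/∂y = [5·(+0.48) − 185·(+0.23)] / 13575 = -0.002958
Flow = −∇h = (-0.001635 east, +0.002958 north), which points northwest.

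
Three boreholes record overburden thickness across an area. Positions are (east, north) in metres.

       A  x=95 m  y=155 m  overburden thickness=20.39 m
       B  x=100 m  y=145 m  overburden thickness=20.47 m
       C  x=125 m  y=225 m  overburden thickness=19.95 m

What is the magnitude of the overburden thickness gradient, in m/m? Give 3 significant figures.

0.00731 m/m

Three-point gradient (reference A): Δ to B = (5, -10, +0.08), Δ to C = (30, 70, -0.44).
∂d/∂x = +0.001846, ∂d/∂y = -0.007077 (det = 650).
|∇f| = √(0.001846² + -0.007077²) = 0.007314 m/m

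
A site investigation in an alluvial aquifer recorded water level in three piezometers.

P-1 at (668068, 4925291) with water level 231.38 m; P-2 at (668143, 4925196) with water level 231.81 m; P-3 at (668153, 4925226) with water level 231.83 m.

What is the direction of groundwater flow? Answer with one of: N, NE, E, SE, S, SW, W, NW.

W

Taking P-1 as reference: P-2−P-1 = (75, -95, +0.43); P-3−P-1 = (85, -65, +0.45).
Determinant of the coordinate differences = 75·(-65) − 85·(-95) = 3200.
∂h/∂x = [(+0.43)·(-65) − (+0.45)·(-95)] / 3200 = +0.004625
∂h/∂y = [75·(+0.45) − 85·(+0.43)] / 3200 = -0.0008750
Flow = −∇h = (-0.004625 east, +0.0008750 north), which points west.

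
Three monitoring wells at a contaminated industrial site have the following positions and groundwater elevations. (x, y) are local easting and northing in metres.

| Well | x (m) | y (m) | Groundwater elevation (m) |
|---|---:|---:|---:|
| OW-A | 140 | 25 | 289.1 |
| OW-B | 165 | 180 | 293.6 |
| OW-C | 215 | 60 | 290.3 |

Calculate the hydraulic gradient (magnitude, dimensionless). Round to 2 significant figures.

Taking OW-A as reference: OW-B−OW-A = (25, 155, +4.5); OW-C−OW-A = (75, 35, +1.2).
Determinant of the coordinate differences = 25·35 − 75·155 = -10750.
∂h/∂x = [(+4.5)·35 − (+1.2)·155] / -10750 = +0.002651
∂h/∂y = [25·(+1.2) − 75·(+4.5)] / -10750 = +0.02860
|∇h| = √(0.002651² + 0.02860²) = 0.02872

0.029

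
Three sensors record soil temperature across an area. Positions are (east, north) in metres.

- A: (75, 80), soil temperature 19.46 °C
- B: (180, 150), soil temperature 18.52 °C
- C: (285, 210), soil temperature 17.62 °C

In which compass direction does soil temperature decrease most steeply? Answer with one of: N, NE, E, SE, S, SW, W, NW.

Taking A as reference: B−A = (105, 70, -0.94); C−A = (210, 130, -1.84).
Solve a·Δx + b·Δy = ΔT: det = 105·130 − 210·70 = -1050.
∂T/∂x = [(-0.94)·130 − (-1.84)·70] / -1050 = -0.006286
∂T/∂y = [105·(-1.84) − 210·(-0.94)] / -1050 = -0.004000
Steepest decrease is along −∇f = (+0.006286 E, +0.004000 N) → northeast.

NE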